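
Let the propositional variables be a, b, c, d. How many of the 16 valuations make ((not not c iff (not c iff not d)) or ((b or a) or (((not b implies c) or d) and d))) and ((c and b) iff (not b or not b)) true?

Initial set: {T (((not not c iff (not c iff not d)) or ((b or a) or (((not b implies c) or d) and d))) and ((c and b) iff (not b or not b)))}.
T (((not not c iff (not c iff not d)) or ((b or a) or (((not b implies c) or d) and d))) and ((c and b) iff (not b or not b))): α-rule — add T ((not not c iff (not c iff not d)) or ((b or a) or (((not b implies c) or d) and d))), T ((c and b) iff (not b or not b)).
T ((not not c iff (not c iff not d)) or ((b or a) or (((not b implies c) or d) and d))): β-rule — branch into T (not not c iff (not c iff not d))  //  T ((b or a) or (((not b implies c) or d) and d)).
  branch 1 (add T (not not c iff (not c iff not d))):
    T ((c and b) iff (not b or not b)): β-rule — branch into T (c and b), T (not b or not b)  //  F (c and b), F (not b or not b).
      branch 1.1 (add T (c and b), T (not b or not b)):
        T (c and b): α-rule — add T c, T b.
        T (not not c iff (not c iff not d)): β-rule — branch into T not not c, T (not c iff not d)  //  F not not c, F (not c iff not d).
          branch 1.1.1 (add T not not c, T (not c iff not d)):
            T not not c: drop double negation, giving T c.
            T (not b or not b): β-rule — branch into T not b  //  T not b.
              branch 1.1.1.1 (add T not b):
                × closes — contains both b and not b.
              branch 1.1.1.2 (add T not b):
                × closes — contains both b and not b.
          branch 1.1.2 (add F not not c, F (not c iff not d)):
            F not not c: drop double negation, giving F c.
            × closes — contains both c and not c.
      branch 1.2 (add F (c and b), F (not b or not b)):
        F (not b or not b): α-rule — add F not b, F not b.
        T (not not c iff (not c iff not d)): β-rule — branch into T not not c, T (not c iff not d)  //  F not not c, F (not c iff not d).
          branch 1.2.1 (add T not not c, T (not c iff not d)):
            T not not c: drop double negation, giving T c.
            F (c and b): β-rule — branch into F c  //  F b.
              branch 1.2.1.1 (add F c):
                × closes — contains both c and not c.
              branch 1.2.1.2 (add F b):
                × closes — contains both b and not b.
          branch 1.2.2 (add F not not c, F (not c iff not d)):
            F not not c: drop double negation, giving F c.
            F (c and b): β-rule — branch into F c  //  F b.
              branch 1.2.2.1 (add F c):
                F (not c iff not d): β-rule — branch into T not c, F not d  //  F not c, T not d.
                  branch 1.2.2.1.1 (add T not c, F not d):
                    ○ open, literals {b=true, c=false, d=true}.
                  branch 1.2.2.1.2 (add F not c, T not d):
                    × closes — contains both c and not c.
              branch 1.2.2.2 (add F b):
                × closes — contains both b and not b.
  branch 2 (add T ((b or a) or (((not b implies c) or d) and d))):
    T ((c and b) iff (not b or not b)): β-rule — branch into T (c and b), T (not b or not b)  //  F (c and b), F (not b or not b).
      branch 2.1 (add T (c and b), T (not b or not b)):
        T (c and b): α-rule — add T c, T b.
        T ((b or a) or (((not b implies c) or d) and d)): β-rule — branch into T (b or a)  //  T (((not b implies c) or d) and d).
          branch 2.1.1 (add T (b or a)):
            T (not b or not b): β-rule — branch into T not b  //  T not b.
              branch 2.1.1.1 (add T not b):
                × closes — contains both b and not b.
              branch 2.1.1.2 (add T not b):
                × closes — contains both b and not b.
          branch 2.1.2 (add T (((not b implies c) or d) and d)):
            T (((not b implies c) or d) and d): α-rule — add T ((not b implies c) or d), T d.
            T (not b or not b): β-rule — branch into T not b  //  T not b.
              branch 2.1.2.1 (add T not b):
                × closes — contains both b and not b.
              branch 2.1.2.2 (add T not b):
                × closes — contains both b and not b.
      branch 2.2 (add F (c and b), F (not b or not b)):
        F (not b or not b): α-rule — add F not b, F not b.
        T ((b or a) or (((not b implies c) or d) and d)): β-rule — branch into T (b or a)  //  T (((not b implies c) or d) and d).
          branch 2.2.1 (add T (b or a)):
            F (c and b): β-rule — branch into F c  //  F b.
              branch 2.2.1.1 (add F c):
                T (b or a): β-rule — branch into T b  //  T a.
                  branch 2.2.1.1.1 (add T b):
                    ○ open, literals {b=true, c=false}.
                  branch 2.2.1.1.2 (add T a):
                    ○ open, literals {a=true, b=true, c=false}.
              branch 2.2.1.2 (add F b):
                × closes — contains both b and not b.
          branch 2.2.2 (add T (((not b implies c) or d) and d)):
            T (((not b implies c) or d) and d): α-rule — add T ((not b implies c) or d), T d.
            F (c and b): β-rule — branch into F c  //  F b.
              branch 2.2.2.1 (add F c):
                T ((not b implies c) or d): β-rule — branch into T (not b implies c)  //  T d.
                  branch 2.2.2.1.1 (add T (not b implies c)):
                    T (not b implies c): β-rule — branch into F not b  //  T c.
                      branch 2.2.2.1.1.1 (add F not b):
                        ○ open, literals {b=true, c=false, d=true}.
                      branch 2.2.2.1.1.2 (add T c):
                        × closes — contains both c and not c.
                  branch 2.2.2.1.2 (add T d):
                    ○ open, literals {b=true, c=false, d=true}.
              branch 2.2.2.2 (add F b):
                × closes — contains both b and not b.
14 branches closed, 5 open.
Each open branch fixes some atoms; the unmentioned ones are free. Counting distinct full assignments: branch {b=true, c=false, d=true} (a) contributes 2 new; branch {b=true, c=false} (a, d) contributes 2 new; branch {a=true, b=true, c=false} (d) contributes 0 new; branch {b=true, c=false, d=true} (a) contributes 0 new; branch {b=true, c=false, d=true} (a) contributes 0 new. Total: 4.

4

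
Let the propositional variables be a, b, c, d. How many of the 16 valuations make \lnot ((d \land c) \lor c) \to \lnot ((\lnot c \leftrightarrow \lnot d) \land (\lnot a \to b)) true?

Initial set: {(\lnot ((d \land c) \lor c) \to \lnot ((\lnot c \leftrightarrow \lnot d) \land (\lnot a \to b)))}.
(\lnot ((d \land c) \lor c) \to \lnot ((\lnot c \leftrightarrow \lnot d) \land (\lnot a \to b))): β-rule — branch into \lnot \lnot ((d \land c) \lor c)  //  \lnot ((\lnot c \leftrightarrow \lnot d) \land (\lnot a \to b)).
  branch 1 (add \lnot \lnot ((d \land c) \lor c)):
    \lnot \lnot ((d \land c) \lor c): β-rule — branch into (d \land c)  //  c.
      branch 1.1 (add (d \land c)):
        (d \land c): α-rule — add d, c.
        ○ open, literals {c=1, d=1}.
      branch 1.2 (add c):
        ○ open, literals {c=1}.
  branch 2 (add \lnot ((\lnot c \leftrightarrow \lnot d) \land (\lnot a \to b))):
    \lnot ((\lnot c \leftrightarrow \lnot d) \land (\lnot a \to b)): β-rule — branch into \lnot (\lnot c \leftrightarrow \lnot d)  //  \lnot (\lnot a \to b).
      branch 2.1 (add \lnot (\lnot c \leftrightarrow \lnot d)):
        \lnot (\lnot c \leftrightarrow \lnot d): β-rule — branch into \lnot c, \lnot \lnot d  //  \lnot \lnot c, \lnot d.
          branch 2.1.1 (add \lnot c, \lnot \lnot d):
            ○ open, literals {c=0, d=1}.
          branch 2.1.2 (add \lnot \lnot c, \lnot d):
            ○ open, literals {c=1, d=0}.
      branch 2.2 (add \lnot (\lnot a \to b)):
        \lnot (\lnot a \to b): α-rule — add \lnot a, \lnot b.
        ○ open, literals {a=0, b=0}.
0 branches closed, 5 open.
Each open branch fixes some atoms; the unmentioned ones are free. Counting distinct full assignments: branch {c=1, d=1} (a, b) contributes 4 new; branch {c=1} (a, b, d) contributes 4 new; branch {c=0, d=1} (a, b) contributes 4 new; branch {c=1, d=0} (a, b) contributes 0 new; branch {a=0, b=0} (c, d) contributes 1 new. Total: 13.

13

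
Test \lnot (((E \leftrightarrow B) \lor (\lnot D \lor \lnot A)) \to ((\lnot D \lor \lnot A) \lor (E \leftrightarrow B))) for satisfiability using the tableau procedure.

Unsatisfiable

Initial set: {\lnot (((E \leftrightarrow B) \lor (\lnot D \lor \lnot A)) \to ((\lnot D \lor \lnot A) \lor (E \leftrightarrow B)))}.
\lnot (((E \leftrightarrow B) \lor (\lnot D \lor \lnot A)) \to ((\lnot D \lor \lnot A) \lor (E \leftrightarrow B))): α-rule — add ((E \leftrightarrow B) \lor (\lnot D \lor \lnot A)), \lnot ((\lnot D \lor \lnot A) \lor (E \leftrightarrow B)).
\lnot ((\lnot D \lor \lnot A) \lor (E \leftrightarrow B)): α-rule — add \lnot (\lnot D \lor \lnot A), \lnot (E \leftrightarrow B).
\lnot (\lnot D \lor \lnot A): α-rule — add \lnot \lnot D, \lnot \lnot A.
((E \leftrightarrow B) \lor (\lnot D \lor \lnot A)): β-rule — branch into (E \leftrightarrow B)  //  (\lnot D \lor \lnot A).
  branch 1 (add (E \leftrightarrow B)):
    \lnot (E \leftrightarrow B): β-rule — branch into E, \lnot B  //  \lnot E, B.
      branch 1.1 (add E, \lnot B):
        (E \leftrightarrow B): β-rule — branch into E, B  //  \lnot E, \lnot B.
          branch 1.1.1 (add E, B):
            × closes — contains both B and \lnot B.
          branch 1.1.2 (add \lnot E, \lnot B):
            × closes — contains both E and \lnot E.
      branch 1.2 (add \lnot E, B):
        (E \leftrightarrow B): β-rule — branch into E, B  //  \lnot E, \lnot B.
          branch 1.2.1 (add E, B):
            × closes — contains both E and \lnot E.
          branch 1.2.2 (add \lnot E, \lnot B):
            × closes — contains both B and \lnot B.
  branch 2 (add (\lnot D \lor \lnot A)):
    \lnot (E \leftrightarrow B): β-rule — branch into E, \lnot B  //  \lnot E, B.
      branch 2.1 (add E, \lnot B):
        (\lnot D \lor \lnot A): β-rule — branch into \lnot D  //  \lnot A.
          branch 2.1.1 (add \lnot D):
            × closes — contains both D and \lnot D.
          branch 2.1.2 (add \lnot A):
            × closes — contains both A and \lnot A.
      branch 2.2 (add \lnot E, B):
        (\lnot D \lor \lnot A): β-rule — branch into \lnot D  //  \lnot A.
          branch 2.2.1 (add \lnot D):
            × closes — contains both D and \lnot D.
          branch 2.2.2 (add \lnot A):
            × closes — contains both A and \lnot A.
All 8 branches close.
Every branch closed; the formula is unsatisfiable.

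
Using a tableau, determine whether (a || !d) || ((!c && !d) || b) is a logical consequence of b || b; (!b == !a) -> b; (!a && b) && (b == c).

Yes

Initial set: {(b || b); ((!b == !a) -> b); ((!a && b) && (b == c)); !((a || !d) || ((!c && !d) || b))}.
((!a && b) && (b == c)): α-rule — add (!a && b), (b == c).
!((a || !d) || ((!c && !d) || b)): α-rule — add !(a || !d), !((!c && !d) || b).
(!a && b): α-rule — add !a, b.
!(a || !d): α-rule — add !a, !!d.
!((!c && !d) || b): α-rule — add !(!c && !d), !b.
× closes — contains both b and !b.
All 1 branch closes.
Every branch closed, so the premises entail the conclusion.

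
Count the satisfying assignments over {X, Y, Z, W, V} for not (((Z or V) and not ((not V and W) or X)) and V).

Initial set: {not (((Z or V) and not ((not V and W) or X)) and V)}.
not (((Z or V) and not ((not V and W) or X)) and V): β-rule — branch into not ((Z or V) and not ((not V and W) or X))  //  not V.
  branch 1 (add not ((Z or V) and not ((not V and W) or X))):
    not ((Z or V) and not ((not V and W) or X)): β-rule — branch into not (Z or V)  //  not not ((not V and W) or X).
      branch 1.1 (add not (Z or V)):
        not (Z or V): α-rule — add not Z, not V.
        ○ open, literals {V=false, Z=false}.
      branch 1.2 (add not not ((not V and W) or X)):
        not not ((not V and W) or X): β-rule — branch into (not V and W)  //  X.
          branch 1.2.1 (add (not V and W)):
            (not V and W): α-rule — add not V, W.
            ○ open, literals {V=false, W=true}.
          branch 1.2.2 (add X):
            ○ open, literals {X=true}.
  branch 2 (add not V):
    ○ open, literals {V=false}.
0 branches closed, 4 open.
Each open branch fixes some atoms; the unmentioned ones are free. Counting distinct full assignments: branch {V=false, Z=false} (X, Y, W) contributes 8 new; branch {V=false, W=true} (X, Y, Z) contributes 4 new; branch {X=true} (Y, Z, W, V) contributes 10 new; branch {V=false} (X, Y, Z, W) contributes 2 new. Total: 24.

24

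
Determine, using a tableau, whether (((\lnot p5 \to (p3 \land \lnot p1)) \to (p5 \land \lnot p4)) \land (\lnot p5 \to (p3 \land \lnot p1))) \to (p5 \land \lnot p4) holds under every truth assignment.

Assume the negation and expand:
Initial set: {\lnot ((((\lnot p5 \to (p3 \land \lnot p1)) \to (p5 \land \lnot p4)) \land (\lnot p5 \to (p3 \land \lnot p1))) \to (p5 \land \lnot p4))}.
\lnot ((((\lnot p5 \to (p3 \land \lnot p1)) \to (p5 \land \lnot p4)) \land (\lnot p5 \to (p3 \land \lnot p1))) \to (p5 \land \lnot p4)): α-rule — add (((\lnot p5 \to (p3 \land \lnot p1)) \to (p5 \land \lnot p4)) \land (\lnot p5 \to (p3 \land \lnot p1))), \lnot (p5 \land \lnot p4).
(((\lnot p5 \to (p3 \land \lnot p1)) \to (p5 \land \lnot p4)) \land (\lnot p5 \to (p3 \land \lnot p1))): α-rule — add ((\lnot p5 \to (p3 \land \lnot p1)) \to (p5 \land \lnot p4)), (\lnot p5 \to (p3 \land \lnot p1)).
\lnot (p5 \land \lnot p4): β-rule — branch into \lnot p5  //  \lnot \lnot p4.
  branch 1 (add \lnot p5):
    ((\lnot p5 \to (p3 \land \lnot p1)) \to (p5 \land \lnot p4)): β-rule — branch into \lnot (\lnot p5 \to (p3 \land \lnot p1))  //  (p5 \land \lnot p4).
      branch 1.1 (add \lnot (\lnot p5 \to (p3 \land \lnot p1))):
        \lnot (\lnot p5 \to (p3 \land \lnot p1)): α-rule — add \lnot p5, \lnot (p3 \land \lnot p1).
        (\lnot p5 \to (p3 \land \lnot p1)): β-rule — branch into \lnot \lnot p5  //  (p3 \land \lnot p1).
          branch 1.1.1 (add \lnot \lnot p5):
            × closes — contains both p5 and \lnot p5.
          branch 1.1.2 (add (p3 \land \lnot p1)):
            (p3 \land \lnot p1): α-rule — add p3, \lnot p1.
            \lnot (p3 \land \lnot p1): β-rule — branch into \lnot p3  //  \lnot \lnot p1.
              branch 1.1.2.1 (add \lnot p3):
                × closes — contains both p3 and \lnot p3.
              branch 1.1.2.2 (add \lnot \lnot p1):
                × closes — contains both p1 and \lnot p1.
      branch 1.2 (add (p5 \land \lnot p4)):
        (p5 \land \lnot p4): α-rule — add p5, \lnot p4.
        × closes — contains both p5 and \lnot p5.
  branch 2 (add \lnot \lnot p4):
    ((\lnot p5 \to (p3 \land \lnot p1)) \to (p5 \land \lnot p4)): β-rule — branch into \lnot (\lnot p5 \to (p3 \land \lnot p1))  //  (p5 \land \lnot p4).
      branch 2.1 (add \lnot (\lnot p5 \to (p3 \land \lnot p1))):
        \lnot (\lnot p5 \to (p3 \land \lnot p1)): α-rule — add \lnot p5, \lnot (p3 \land \lnot p1).
        (\lnot p5 \to (p3 \land \lnot p1)): β-rule — branch into \lnot \lnot p5  //  (p3 \land \lnot p1).
          branch 2.1.1 (add \lnot \lnot p5):
            × closes — contains both p5 and \lnot p5.
          branch 2.1.2 (add (p3 \land \lnot p1)):
            (p3 \land \lnot p1): α-rule — add p3, \lnot p1.
            \lnot (p3 \land \lnot p1): β-rule — branch into \lnot p3  //  \lnot \lnot p1.
              branch 2.1.2.1 (add \lnot p3):
                × closes — contains both p3 and \lnot p3.
              branch 2.1.2.2 (add \lnot \lnot p1):
                × closes — contains both p1 and \lnot p1.
      branch 2.2 (add (p5 \land \lnot p4)):
        (p5 \land \lnot p4): α-rule — add p5, \lnot p4.
        × closes — contains both p4 and \lnot p4.
All 8 branches close.
Every branch closed, so the negation is unsatisfiable and the formula is valid.

Valid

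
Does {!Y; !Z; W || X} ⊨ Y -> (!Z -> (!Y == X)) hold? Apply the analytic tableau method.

Yes

Initial set: {T !Y; T !Z; T (W || X); F (Y -> (!Z -> (!Y == X)))}.
F (Y -> (!Z -> (!Y == X))): α-rule — add T Y, F (!Z -> (!Y == X)).
× closes — contains both Y and !Y.
All 1 branch closes.
Every branch closed, so the premises entail the conclusion.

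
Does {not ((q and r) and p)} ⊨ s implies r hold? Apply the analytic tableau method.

Initial set: {not ((q and r) and p); not (s implies r)}.
not (s implies r): α-rule — add s, not r.
not ((q and r) and p): β-rule — branch into not (q and r)  //  not p.
  branch 1 (add not (q and r)):
    not (q and r): β-rule — branch into not q  //  not r.
      branch 1.1 (add not q):
        ○ open, literals {q=0, r=0, s=1}.
      branch 1.2 (add not r):
        ○ open, literals {r=0, s=1}.
  branch 2 (add not p):
    ○ open, literals {p=0, r=0, s=1}.
0 branches closed, 3 open.
An open branch gives a countermodel: q=0, r=0, s=1 (unmentioned atoms arbitrary); the premises hold there but the conclusion fails.

No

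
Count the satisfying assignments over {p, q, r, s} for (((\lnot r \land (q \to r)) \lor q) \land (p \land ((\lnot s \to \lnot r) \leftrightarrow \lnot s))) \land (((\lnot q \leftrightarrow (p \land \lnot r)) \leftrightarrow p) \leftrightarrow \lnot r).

Initial set: {((((\lnot r \land (q \to r)) \lor q) \land (p \land ((\lnot s \to \lnot r) \leftrightarrow \lnot s))) \land (((\lnot q \leftrightarrow (p \land \lnot r)) \leftrightarrow p) \leftrightarrow \lnot r))}.
((((\lnot r \land (q \to r)) \lor q) \land (p \land ((\lnot s \to \lnot r) \leftrightarrow \lnot s))) \land (((\lnot q \leftrightarrow (p \land \lnot r)) \leftrightarrow p) \leftrightarrow \lnot r)): α-rule — add (((\lnot r \land (q \to r)) \lor q) \land (p \land ((\lnot s \to \lnot r) \leftrightarrow \lnot s))), (((\lnot q \leftrightarrow (p \land \lnot r)) \leftrightarrow p) \leftrightarrow \lnot r).
(((\lnot r \land (q \to r)) \lor q) \land (p \land ((\lnot s \to \lnot r) \leftrightarrow \lnot s))): α-rule — add ((\lnot r \land (q \to r)) \lor q), (p \land ((\lnot s \to \lnot r) \leftrightarrow \lnot s)).
(p \land ((\lnot s \to \lnot r) \leftrightarrow \lnot s)): α-rule — add p, ((\lnot s \to \lnot r) \leftrightarrow \lnot s).
(((\lnot q \leftrightarrow (p \land \lnot r)) \leftrightarrow p) \leftrightarrow \lnot r): β-rule — branch into ((\lnot q \leftrightarrow (p \land \lnot r)) \leftrightarrow p), \lnot r  //  \lnot ((\lnot q \leftrightarrow (p \land \lnot r)) \leftrightarrow p), \lnot \lnot r.
  branch 1 (add ((\lnot q \leftrightarrow (p \land \lnot r)) \leftrightarrow p), \lnot r):
    ((\lnot r \land (q \to r)) \lor q): β-rule — branch into (\lnot r \land (q \to r))  //  q.
      branch 1.1 (add (\lnot r \land (q \to r))):
        (\lnot r \land (q \to r)): α-rule — add \lnot r, (q \to r).
        ((\lnot s \to \lnot r) \leftrightarrow \lnot s): β-rule — branch into (\lnot s \to \lnot r), \lnot s  //  \lnot (\lnot s \to \lnot r), \lnot \lnot s.
          branch 1.1.1 (add (\lnot s \to \lnot r), \lnot s):
            ((\lnot q \leftrightarrow (p \land \lnot r)) \leftrightarrow p): β-rule — branch into (\lnot q \leftrightarrow (p \land \lnot r)), p  //  \lnot (\lnot q \leftrightarrow (p \land \lnot r)), \lnot p.
              branch 1.1.1.1 (add (\lnot q \leftrightarrow (p \land \lnot r)), p):
                (q \to r): β-rule — branch into \lnot q  //  r.
                  branch 1.1.1.1.1 (add \lnot q):
                    (\lnot s \to \lnot r): β-rule — branch into \lnot \lnot s  //  \lnot r.
                      branch 1.1.1.1.1.1 (add \lnot \lnot s):
                        × closes — contains both s and \lnot s.
                      branch 1.1.1.1.1.2 (add \lnot r):
                        (\lnot q \leftrightarrow (p \land \lnot r)): β-rule — branch into \lnot q, (p \land \lnot r)  //  \lnot \lnot q, \lnot (p \land \lnot r).
                          branch 1.1.1.1.1.2.1 (add \lnot q, (p \land \lnot r)):
                            (p \land \lnot r): α-rule — add p, \lnot r.
                            ○ open, literals {p=T, q=F, r=F, s=F}.
                          branch 1.1.1.1.1.2.2 (add \lnot \lnot q, \lnot (p \land \lnot r)):
                            × closes — contains both q and \lnot q.
                  branch 1.1.1.1.2 (add r):
                    × closes — contains both r and \lnot r.
              branch 1.1.1.2 (add \lnot (\lnot q \leftrightarrow (p \land \lnot r)), \lnot p):
                × closes — contains both p and \lnot p.
          branch 1.1.2 (add \lnot (\lnot s \to \lnot r), \lnot \lnot s):
            \lnot (\lnot s \to \lnot r): α-rule — add \lnot s, \lnot \lnot r.
            × closes — contains both s and \lnot s.
      branch 1.2 (add q):
        ((\lnot s \to \lnot r) \leftrightarrow \lnot s): β-rule — branch into (\lnot s \to \lnot r), \lnot s  //  \lnot (\lnot s \to \lnot r), \lnot \lnot s.
          branch 1.2.1 (add (\lnot s \to \lnot r), \lnot s):
            ((\lnot q \leftrightarrow (p \land \lnot r)) \leftrightarrow p): β-rule — branch into (\lnot q \leftrightarrow (p \land \lnot r)), p  //  \lnot (\lnot q \leftrightarrow (p \land \lnot r)), \lnot p.
              branch 1.2.1.1 (add (\lnot q \leftrightarrow (p \land \lnot r)), p):
                (\lnot s \to \lnot r): β-rule — branch into \lnot \lnot s  //  \lnot r.
                  branch 1.2.1.1.1 (add \lnot \lnot s):
                    × closes — contains both s and \lnot s.
                  branch 1.2.1.1.2 (add \lnot r):
                    (\lnot q \leftrightarrow (p \land \lnot r)): β-rule — branch into \lnot q, (p \land \lnot r)  //  \lnot \lnot q, \lnot (p \land \lnot r).
                      branch 1.2.1.1.2.1 (add \lnot q, (p \land \lnot r)):
                        × closes — contains both q and \lnot q.
                      branch 1.2.1.1.2.2 (add \lnot \lnot q, \lnot (p \land \lnot r)):
                        \lnot (p \land \lnot r): β-rule — branch into \lnot p  //  \lnot \lnot r.
                          branch 1.2.1.1.2.2.1 (add \lnot p):
                            × closes — contains both p and \lnot p.
                          branch 1.2.1.1.2.2.2 (add \lnot \lnot r):
                            × closes — contains both r and \lnot r.
              branch 1.2.1.2 (add \lnot (\lnot q \leftrightarrow (p \land \lnot r)), \lnot p):
                × closes — contains both p and \lnot p.
          branch 1.2.2 (add \lnot (\lnot s \to \lnot r), \lnot \lnot s):
            \lnot (\lnot s \to \lnot r): α-rule — add \lnot s, \lnot \lnot r.
            × closes — contains both s and \lnot s.
  branch 2 (add \lnot ((\lnot q \leftrightarrow (p \land \lnot r)) \leftrightarrow p), \lnot \lnot r):
    ((\lnot r \land (q \to r)) \lor q): β-rule — branch into (\lnot r \land (q \to r))  //  q.
      branch 2.1 (add (\lnot r \land (q \to r))):
        (\lnot r \land (q \to r)): α-rule — add \lnot r, (q \to r).
        × closes — contains both r and \lnot r.
      branch 2.2 (add q):
        ((\lnot s \to \lnot r) \leftrightarrow \lnot s): β-rule — branch into (\lnot s \to \lnot r), \lnot s  //  \lnot (\lnot s \to \lnot r), \lnot \lnot s.
          branch 2.2.1 (add (\lnot s \to \lnot r), \lnot s):
            \lnot ((\lnot q \leftrightarrow (p \land \lnot r)) \leftrightarrow p): β-rule — branch into (\lnot q \leftrightarrow (p \land \lnot r)), \lnot p  //  \lnot (\lnot q \leftrightarrow (p \land \lnot r)), p.
              branch 2.2.1.1 (add (\lnot q \leftrightarrow (p \land \lnot r)), \lnot p):
                × closes — contains both p and \lnot p.
              branch 2.2.1.2 (add \lnot (\lnot q \leftrightarrow (p \land \lnot r)), p):
                (\lnot s \to \lnot r): β-rule — branch into \lnot \lnot s  //  \lnot r.
                  branch 2.2.1.2.1 (add \lnot \lnot s):
                    × closes — contains both s and \lnot s.
                  branch 2.2.1.2.2 (add \lnot r):
                    × closes — contains both r and \lnot r.
          branch 2.2.2 (add \lnot (\lnot s \to \lnot r), \lnot \lnot s):
            \lnot (\lnot s \to \lnot r): α-rule — add \lnot s, \lnot \lnot r.
            × closes — contains both s and \lnot s.
16 branches closed, 1 open.
Each open branch fixes some atoms; the unmentioned ones are free. Counting distinct full assignments: branch {p=T, q=F, r=F, s=F} (none free) contributes 1 new. Total: 1.

1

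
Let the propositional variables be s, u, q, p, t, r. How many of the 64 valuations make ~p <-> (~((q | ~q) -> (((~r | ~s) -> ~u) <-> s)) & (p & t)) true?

26

Initial set: {(~p <-> (~((q | ~q) -> (((~r | ~s) -> ~u) <-> s)) & (p & t)))}.
(~p <-> (~((q | ~q) -> (((~r | ~s) -> ~u) <-> s)) & (p & t))): β-rule — branch into ~p, (~((q | ~q) -> (((~r | ~s) -> ~u) <-> s)) & (p & t))  //  ~~p, ~(~((q | ~q) -> (((~r | ~s) -> ~u) <-> s)) & (p & t)).
  branch 1 (add ~p, (~((q | ~q) -> (((~r | ~s) -> ~u) <-> s)) & (p & t))):
    (~((q | ~q) -> (((~r | ~s) -> ~u) <-> s)) & (p & t)): α-rule — add ~((q | ~q) -> (((~r | ~s) -> ~u) <-> s)), (p & t).
    ~((q | ~q) -> (((~r | ~s) -> ~u) <-> s)): α-rule — add (q | ~q), ~(((~r | ~s) -> ~u) <-> s).
    (p & t): α-rule — add p, t.
    × closes — contains both p and ~p.
  branch 2 (add ~~p, ~(~((q | ~q) -> (((~r | ~s) -> ~u) <-> s)) & (p & t))):
    ~(~((q | ~q) -> (((~r | ~s) -> ~u) <-> s)) & (p & t)): β-rule — branch into ~~((q | ~q) -> (((~r | ~s) -> ~u) <-> s))  //  ~(p & t).
      branch 2.1 (add ~~((q | ~q) -> (((~r | ~s) -> ~u) <-> s))):
        ~~((q | ~q) -> (((~r | ~s) -> ~u) <-> s)): β-rule — branch into ~(q | ~q)  //  (((~r | ~s) -> ~u) <-> s).
          branch 2.1.1 (add ~(q | ~q)):
            ~(q | ~q): α-rule — add ~q, ~~q.
            × closes — contains both q and ~q.
          branch 2.1.2 (add (((~r | ~s) -> ~u) <-> s)):
            (((~r | ~s) -> ~u) <-> s): β-rule — branch into ((~r | ~s) -> ~u), s  //  ~((~r | ~s) -> ~u), ~s.
              branch 2.1.2.1 (add ((~r | ~s) -> ~u), s):
                ((~r | ~s) -> ~u): β-rule — branch into ~(~r | ~s)  //  ~u.
                  branch 2.1.2.1.1 (add ~(~r | ~s)):
                    ~(~r | ~s): α-rule — add ~~r, ~~s.
                    ○ open, literals {p=T, r=T, s=T}.
                  branch 2.1.2.1.2 (add ~u):
                    ○ open, literals {p=T, s=T, u=F}.
              branch 2.1.2.2 (add ~((~r | ~s) -> ~u), ~s):
                ~((~r | ~s) -> ~u): α-rule — add (~r | ~s), ~~u.
                (~r | ~s): β-rule — branch into ~r  //  ~s.
                  branch 2.1.2.2.1 (add ~r):
                    ○ open, literals {p=T, r=F, s=F, u=T}.
                  branch 2.1.2.2.2 (add ~s):
                    ○ open, literals {p=T, s=F, u=T}.
      branch 2.2 (add ~(p & t)):
        ~(p & t): β-rule — branch into ~p  //  ~t.
          branch 2.2.1 (add ~p):
            × closes — contains both p and ~p.
          branch 2.2.2 (add ~t):
            ○ open, literals {p=T, t=F}.
3 branches closed, 5 open.
Each open branch fixes some atoms; the unmentioned ones are free. Counting distinct full assignments: branch {p=T, r=T, s=T} (u, q, t) contributes 8 new; branch {p=T, s=T, u=F} (q, t, r) contributes 4 new; branch {p=T, r=F, s=F, u=T} (q, t) contributes 4 new; branch {p=T, s=F, u=T} (q, t, r) contributes 4 new; branch {p=T, t=F} (s, u, q, r) contributes 6 new. Total: 26.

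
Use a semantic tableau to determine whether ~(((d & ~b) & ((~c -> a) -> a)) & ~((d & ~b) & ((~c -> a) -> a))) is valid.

Assume the negation and expand:
Initial set: {F ~(((d & ~b) & ((~c -> a) -> a)) & ~((d & ~b) & ((~c -> a) -> a)))}.
F ~(((d & ~b) & ((~c -> a) -> a)) & ~((d & ~b) & ((~c -> a) -> a))): α-rule — add T ((d & ~b) & ((~c -> a) -> a)), T ~((d & ~b) & ((~c -> a) -> a)).
T ((d & ~b) & ((~c -> a) -> a)): α-rule — add T (d & ~b), T ((~c -> a) -> a).
T (d & ~b): α-rule — add T d, T ~b.
T ~((d & ~b) & ((~c -> a) -> a)): β-rule — branch into F (d & ~b)  //  F ((~c -> a) -> a).
  branch 1 (add F (d & ~b)):
    T ((~c -> a) -> a): β-rule — branch into F (~c -> a)  //  T a.
      branch 1.1 (add F (~c -> a)):
        F (~c -> a): α-rule — add T ~c, F a.
        F (d & ~b): β-rule — branch into F d  //  F ~b.
          branch 1.1.1 (add F d):
            × closes — contains both d and ~d.
          branch 1.1.2 (add F ~b):
            × closes — contains both b and ~b.
      branch 1.2 (add T a):
        F (d & ~b): β-rule — branch into F d  //  F ~b.
          branch 1.2.1 (add F d):
            × closes — contains both d and ~d.
          branch 1.2.2 (add F ~b):
            × closes — contains both b and ~b.
  branch 2 (add F ((~c -> a) -> a)):
    F ((~c -> a) -> a): α-rule — add T (~c -> a), F a.
    T ((~c -> a) -> a): β-rule — branch into F (~c -> a)  //  T a.
      branch 2.1 (add F (~c -> a)):
        F (~c -> a): α-rule — add T ~c, F a.
        T (~c -> a): β-rule — branch into F ~c  //  T a.
          branch 2.1.1 (add F ~c):
            × closes — contains both c and ~c.
          branch 2.1.2 (add T a):
            × closes — contains both a and ~a.
      branch 2.2 (add T a):
        × closes — contains both a and ~a.
All 7 branches close.
Every branch closed, so the negation is unsatisfiable and the formula is valid.

Valid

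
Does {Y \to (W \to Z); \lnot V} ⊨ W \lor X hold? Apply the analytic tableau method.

Initial set: {(Y \to (W \to Z)); \lnot V; \lnot (W \lor X)}.
\lnot (W \lor X): α-rule — add \lnot W, \lnot X.
(Y \to (W \to Z)): β-rule — branch into \lnot Y  //  (W \to Z).
  branch 1 (add \lnot Y):
    ○ open, literals {V=0, W=0, X=0, Y=0}.
  branch 2 (add (W \to Z)):
    (W \to Z): β-rule — branch into \lnot W  //  Z.
      branch 2.1 (add \lnot W):
        ○ open, literals {V=0, W=0, X=0}.
      branch 2.2 (add Z):
        ○ open, literals {V=0, W=0, X=0, Z=1}.
0 branches closed, 3 open.
An open branch gives a countermodel: V=0, W=0, X=0, Y=0 (unmentioned atoms arbitrary); the premises hold there but the conclusion fails.

No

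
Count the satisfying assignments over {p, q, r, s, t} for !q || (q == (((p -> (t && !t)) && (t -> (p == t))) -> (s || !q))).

Initial set: {(!q || (q == (((p -> (t && !t)) && (t -> (p == t))) -> (s || !q))))}.
(!q || (q == (((p -> (t && !t)) && (t -> (p == t))) -> (s || !q)))): β-rule — branch into !q  //  (q == (((p -> (t && !t)) && (t -> (p == t))) -> (s || !q))).
  branch 1 (add !q):
    ○ open, literals {q=false}.
  branch 2 (add (q == (((p -> (t && !t)) && (t -> (p == t))) -> (s || !q)))):
    (q == (((p -> (t && !t)) && (t -> (p == t))) -> (s || !q))): β-rule — branch into q, (((p -> (t && !t)) && (t -> (p == t))) -> (s || !q))  //  !q, !(((p -> (t && !t)) && (t -> (p == t))) -> (s || !q)).
      branch 2.1 (add q, (((p -> (t && !t)) && (t -> (p == t))) -> (s || !q))):
        (((p -> (t && !t)) && (t -> (p == t))) -> (s || !q)): β-rule — branch into !((p -> (t && !t)) && (t -> (p == t)))  //  (s || !q).
          branch 2.1.1 (add !((p -> (t && !t)) && (t -> (p == t)))):
            !((p -> (t && !t)) && (t -> (p == t))): β-rule — branch into !(p -> (t && !t))  //  !(t -> (p == t)).
              branch 2.1.1.1 (add !(p -> (t && !t))):
                !(p -> (t && !t)): α-rule — add p, !(t && !t).
                !(t && !t): β-rule — branch into !t  //  !!t.
                  branch 2.1.1.1.1 (add !t):
                    ○ open, literals {p=true, q=true, t=false}.
                  branch 2.1.1.1.2 (add !!t):
                    ○ open, literals {p=true, q=true, t=true}.
              branch 2.1.1.2 (add !(t -> (p == t))):
                !(t -> (p == t)): α-rule — add t, !(p == t).
                !(p == t): β-rule — branch into p, !t  //  !p, t.
                  branch 2.1.1.2.1 (add p, !t):
                    × closes — contains both t and !t.
                  branch 2.1.1.2.2 (add !p, t):
                    ○ open, literals {p=false, q=true, t=true}.
          branch 2.1.2 (add (s || !q)):
            (s || !q): β-rule — branch into s  //  !q.
              branch 2.1.2.1 (add s):
                ○ open, literals {q=true, s=true}.
              branch 2.1.2.2 (add !q):
                × closes — contains both q and !q.
      branch 2.2 (add !q, !(((p -> (t && !t)) && (t -> (p == t))) -> (s || !q))):
        !(((p -> (t && !t)) && (t -> (p == t))) -> (s || !q)): α-rule — add ((p -> (t && !t)) && (t -> (p == t))), !(s || !q).
        ((p -> (t && !t)) && (t -> (p == t))): α-rule — add (p -> (t && !t)), (t -> (p == t)).
        !(s || !q): α-rule — add !s, !!q.
        × closes — contains both q and !q.
3 branches closed, 5 open.
Each open branch fixes some atoms; the unmentioned ones are free. Counting distinct full assignments: branch {q=false} (p, r, s, t) contributes 16 new; branch {p=true, q=true, t=false} (r, s) contributes 4 new; branch {p=true, q=true, t=true} (r, s) contributes 4 new; branch {p=false, q=true, t=true} (r, s) contributes 4 new; branch {q=true, s=true} (p, r, t) contributes 2 new. Total: 30.

30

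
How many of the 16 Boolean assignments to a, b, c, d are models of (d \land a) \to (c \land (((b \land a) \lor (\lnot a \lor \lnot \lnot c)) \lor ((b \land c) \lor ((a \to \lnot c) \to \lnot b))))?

14

Initial set: {T ((d \land a) \to (c \land (((b \land a) \lor (\lnot a \lor \lnot \lnot c)) \lor ((b \land c) \lor ((a \to \lnot c) \to \lnot b)))))}.
T ((d \land a) \to (c \land (((b \land a) \lor (\lnot a \lor \lnot \lnot c)) \lor ((b \land c) \lor ((a \to \lnot c) \to \lnot b))))): β-rule — branch into F (d \land a)  //  T (c \land (((b \land a) \lor (\lnot a \lor \lnot \lnot c)) \lor ((b \land c) \lor ((a \to \lnot c) \to \lnot b)))).
  branch 1 (add F (d \land a)):
    F (d \land a): β-rule — branch into F d  //  F a.
      branch 1.1 (add F d):
        ○ open, literals {d=false}.
      branch 1.2 (add F a):
        ○ open, literals {a=false}.
  branch 2 (add T (c \land (((b \land a) \lor (\lnot a \lor \lnot \lnot c)) \lor ((b \land c) \lor ((a \to \lnot c) \to \lnot b))))):
    T (c \land (((b \land a) \lor (\lnot a \lor \lnot \lnot c)) \lor ((b \land c) \lor ((a \to \lnot c) \to \lnot b)))): α-rule — add T c, T (((b \land a) \lor (\lnot a \lor \lnot \lnot c)) \lor ((b \land c) \lor ((a \to \lnot c) \to \lnot b))).
    T (((b \land a) \lor (\lnot a \lor \lnot \lnot c)) \lor ((b \land c) \lor ((a \to \lnot c) \to \lnot b))): β-rule — branch into T ((b \land a) \lor (\lnot a \lor \lnot \lnot c))  //  T ((b \land c) \lor ((a \to \lnot c) \to \lnot b)).
      branch 2.1 (add T ((b \land a) \lor (\lnot a \lor \lnot \lnot c))):
        T ((b \land a) \lor (\lnot a \lor \lnot \lnot c)): β-rule — branch into T (b \land a)  //  T (\lnot a \lor \lnot \lnot c).
          branch 2.1.1 (add T (b \land a)):
            T (b \land a): α-rule — add T b, T a.
            ○ open, literals {a=true, b=true, c=true}.
          branch 2.1.2 (add T (\lnot a \lor \lnot \lnot c)):
            T (\lnot a \lor \lnot \lnot c): β-rule — branch into T \lnot a  //  T \lnot \lnot c.
              branch 2.1.2.1 (add T \lnot a):
                ○ open, literals {a=false, c=true}.
              branch 2.1.2.2 (add T \lnot \lnot c):
                T \lnot \lnot c: drop double negation, giving T c.
                ○ open, literals {c=true}.
      branch 2.2 (add T ((b \land c) \lor ((a \to \lnot c) \to \lnot b))):
        T ((b \land c) \lor ((a \to \lnot c) \to \lnot b)): β-rule — branch into T (b \land c)  //  T ((a \to \lnot c) \to \lnot b).
          branch 2.2.1 (add T (b \land c)):
            T (b \land c): α-rule — add T b, T c.
            ○ open, literals {b=true, c=true}.
          branch 2.2.2 (add T ((a \to \lnot c) \to \lnot b)):
            T ((a \to \lnot c) \to \lnot b): β-rule — branch into F (a \to \lnot c)  //  T \lnot b.
              branch 2.2.2.1 (add F (a \to \lnot c)):
                F (a \to \lnot c): α-rule — add T a, F \lnot c.
                ○ open, literals {a=true, c=true}.
              branch 2.2.2.2 (add T \lnot b):
                ○ open, literals {b=false, c=true}.
0 branches closed, 8 open.
Each open branch fixes some atoms; the unmentioned ones are free. Counting distinct full assignments: branch {d=false} (a, b, c) contributes 8 new; branch {a=false} (b, c, d) contributes 4 new; branch {a=true, b=true, c=true} (d) contributes 1 new; branch {a=false, c=true} (b, d) contributes 0 new; branch {c=true} (a, b, d) contributes 1 new; branch {b=true, c=true} (a, d) contributes 0 new; branch {a=true, c=true} (b, d) contributes 0 new; branch {b=false, c=true} (a, d) contributes 0 new. Total: 14.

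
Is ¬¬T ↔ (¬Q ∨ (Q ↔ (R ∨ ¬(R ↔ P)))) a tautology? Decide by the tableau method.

Not valid

Assume the negation and expand:
Initial set: {¬(¬¬T ↔ (¬Q ∨ (Q ↔ (R ∨ ¬(R ↔ P)))))}.
¬(¬¬T ↔ (¬Q ∨ (Q ↔ (R ∨ ¬(R ↔ P))))): β-rule — branch into ¬¬T, ¬(¬Q ∨ (Q ↔ (R ∨ ¬(R ↔ P))))  //  ¬¬¬T, (¬Q ∨ (Q ↔ (R ∨ ¬(R ↔ P)))).
  branch 1 (add ¬¬T, ¬(¬Q ∨ (Q ↔ (R ∨ ¬(R ↔ P))))):
    ¬¬T: drop double negation, giving T.
    ¬(¬Q ∨ (Q ↔ (R ∨ ¬(R ↔ P)))): α-rule — add ¬¬Q, ¬(Q ↔ (R ∨ ¬(R ↔ P))).
    ¬(Q ↔ (R ∨ ¬(R ↔ P))): β-rule — branch into Q, ¬(R ∨ ¬(R ↔ P))  //  ¬Q, (R ∨ ¬(R ↔ P)).
      branch 1.1 (add Q, ¬(R ∨ ¬(R ↔ P))):
        ¬(R ∨ ¬(R ↔ P)): α-rule — add ¬R, ¬¬(R ↔ P).
        ¬¬(R ↔ P): β-rule — branch into R, P  //  ¬R, ¬P.
          branch 1.1.1 (add R, P):
            × closes — contains both R and ¬R.
          branch 1.1.2 (add ¬R, ¬P):
            ○ open, literals {P=0, Q=1, R=0, T=1}.
      branch 1.2 (add ¬Q, (R ∨ ¬(R ↔ P))):
        × closes — contains both Q and ¬Q.
  branch 2 (add ¬¬¬T, (¬Q ∨ (Q ↔ (R ∨ ¬(R ↔ P))))):
    ¬¬¬T: drop double negation, giving ¬T.
    (¬Q ∨ (Q ↔ (R ∨ ¬(R ↔ P)))): β-rule — branch into ¬Q  //  (Q ↔ (R ∨ ¬(R ↔ P))).
      branch 2.1 (add ¬Q):
        ○ open, literals {Q=0, T=0}.
      branch 2.2 (add (Q ↔ (R ∨ ¬(R ↔ P)))):
        (Q ↔ (R ∨ ¬(R ↔ P))): β-rule — branch into Q, (R ∨ ¬(R ↔ P))  //  ¬Q, ¬(R ∨ ¬(R ↔ P)).
          branch 2.2.1 (add Q, (R ∨ ¬(R ↔ P))):
            (R ∨ ¬(R ↔ P)): β-rule — branch into R  //  ¬(R ↔ P).
              branch 2.2.1.1 (add R):
                ○ open, literals {Q=1, R=1, T=0}.
              branch 2.2.1.2 (add ¬(R ↔ P)):
                ¬(R ↔ P): β-rule — branch into R, ¬P  //  ¬R, P.
                  branch 2.2.1.2.1 (add R, ¬P):
                    ○ open, literals {P=0, Q=1, R=1, T=0}.
                  branch 2.2.1.2.2 (add ¬R, P):
                    ○ open, literals {P=1, Q=1, R=0, T=0}.
          branch 2.2.2 (add ¬Q, ¬(R ∨ ¬(R ↔ P))):
            ¬(R ∨ ¬(R ↔ P)): α-rule — add ¬R, ¬¬(R ↔ P).
            ¬¬(R ↔ P): β-rule — branch into R, P  //  ¬R, ¬P.
              branch 2.2.2.1 (add R, P):
                × closes — contains both R and ¬R.
              branch 2.2.2.2 (add ¬R, ¬P):
                ○ open, literals {P=0, Q=0, R=0, T=0}.
3 branches closed, 6 open.
An open branch gives a countermodel: P=0, Q=1, R=0, T=1 (unmentioned atoms arbitrary); under it the original formula is false.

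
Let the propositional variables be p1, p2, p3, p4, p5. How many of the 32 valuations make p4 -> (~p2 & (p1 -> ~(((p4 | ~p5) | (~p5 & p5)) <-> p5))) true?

Initial set: {(p4 -> (~p2 & (p1 -> ~(((p4 | ~p5) | (~p5 & p5)) <-> p5))))}.
(p4 -> (~p2 & (p1 -> ~(((p4 | ~p5) | (~p5 & p5)) <-> p5)))): β-rule — branch into ~p4  //  (~p2 & (p1 -> ~(((p4 | ~p5) | (~p5 & p5)) <-> p5))).
  branch 1 (add ~p4):
    ○ open, literals {p4=F}.
  branch 2 (add (~p2 & (p1 -> ~(((p4 | ~p5) | (~p5 & p5)) <-> p5)))):
    (~p2 & (p1 -> ~(((p4 | ~p5) | (~p5 & p5)) <-> p5))): α-rule — add ~p2, (p1 -> ~(((p4 | ~p5) | (~p5 & p5)) <-> p5)).
    (p1 -> ~(((p4 | ~p5) | (~p5 & p5)) <-> p5)): β-rule — branch into ~p1  //  ~(((p4 | ~p5) | (~p5 & p5)) <-> p5).
      branch 2.1 (add ~p1):
        ○ open, literals {p1=F, p2=F}.
      branch 2.2 (add ~(((p4 | ~p5) | (~p5 & p5)) <-> p5)):
        ~(((p4 | ~p5) | (~p5 & p5)) <-> p5): β-rule — branch into ((p4 | ~p5) | (~p5 & p5)), ~p5  //  ~((p4 | ~p5) | (~p5 & p5)), p5.
          branch 2.2.1 (add ((p4 | ~p5) | (~p5 & p5)), ~p5):
            ((p4 | ~p5) | (~p5 & p5)): β-rule — branch into (p4 | ~p5)  //  (~p5 & p5).
              branch 2.2.1.1 (add (p4 | ~p5)):
                (p4 | ~p5): β-rule — branch into p4  //  ~p5.
                  branch 2.2.1.1.1 (add p4):
                    ○ open, literals {p2=F, p4=T, p5=F}.
                  branch 2.2.1.1.2 (add ~p5):
                    ○ open, literals {p2=F, p5=F}.
              branch 2.2.1.2 (add (~p5 & p5)):
                (~p5 & p5): α-rule — add ~p5, p5.
                × closes — contains both p5 and ~p5.
          branch 2.2.2 (add ~((p4 | ~p5) | (~p5 & p5)), p5):
            ~((p4 | ~p5) | (~p5 & p5)): α-rule — add ~(p4 | ~p5), ~(~p5 & p5).
            ~(p4 | ~p5): α-rule — add ~p4, ~~p5.
            ~(~p5 & p5): β-rule — branch into ~~p5  //  ~p5.
              branch 2.2.2.1 (add ~~p5):
                ○ open, literals {p2=F, p4=F, p5=T}.
              branch 2.2.2.2 (add ~p5):
                × closes — contains both p5 and ~p5.
2 branches closed, 5 open.
Each open branch fixes some atoms; the unmentioned ones are free. Counting distinct full assignments: branch {p4=F} (p1, p2, p3, p5) contributes 16 new; branch {p1=F, p2=F} (p3, p4, p5) contributes 4 new; branch {p2=F, p4=T, p5=F} (p1, p3) contributes 2 new; branch {p2=F, p5=F} (p1, p3, p4) contributes 0 new; branch {p2=F, p4=F, p5=T} (p1, p3) contributes 0 new. Total: 22.

22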